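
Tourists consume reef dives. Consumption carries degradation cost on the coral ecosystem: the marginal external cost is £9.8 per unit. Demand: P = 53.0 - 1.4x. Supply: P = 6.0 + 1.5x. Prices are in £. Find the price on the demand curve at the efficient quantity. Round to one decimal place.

P = £35.0

Social marginal benefit = demand − MEC = 43.2 - 1.4x.
Set SMB = MC: 43.2 - 1.4x = 6.0 + 1.5x → x* = 12.8276.
Consumer price on the demand curve at x*: 53.0 − 1.4×12.8276 = 35.0414.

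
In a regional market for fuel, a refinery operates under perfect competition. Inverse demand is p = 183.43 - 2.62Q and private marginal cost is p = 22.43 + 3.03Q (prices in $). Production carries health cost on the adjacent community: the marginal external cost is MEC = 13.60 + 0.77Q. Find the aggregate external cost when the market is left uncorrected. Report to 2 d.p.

$700.16

Market equilibrium (private): 22.43 + 3.03Q = 183.43 - 2.62Q → Q_m = 28.4956.
Total external cost = ∫₀^{Q_m} (13.60 + 0.77Q) dQ = 13.60×28.4956 + ½×0.77×28.4956² = 700.1599.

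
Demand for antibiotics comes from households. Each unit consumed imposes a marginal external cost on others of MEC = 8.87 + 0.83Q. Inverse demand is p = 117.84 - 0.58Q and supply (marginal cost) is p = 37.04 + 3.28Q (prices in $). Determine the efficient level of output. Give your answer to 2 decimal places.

Q* = 15.34

Social marginal benefit = demand − MEC = 108.97 - 1.41Q.
Set SMB = MC: 108.97 - 1.41Q = 37.04 + 3.28Q → Q* = 15.3369.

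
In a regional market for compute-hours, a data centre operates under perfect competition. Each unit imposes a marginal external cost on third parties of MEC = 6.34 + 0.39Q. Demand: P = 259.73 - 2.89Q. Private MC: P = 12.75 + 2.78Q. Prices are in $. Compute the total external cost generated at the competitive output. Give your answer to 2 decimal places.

$646.16

Market equilibrium (private): 12.75 + 2.78Q = 259.73 - 2.89Q → Q_m = 43.5591.
Total external cost = ∫₀^{Q_m} (6.34 + 0.39Q) dQ = 6.34×43.5591 + ½×0.39×43.5591² = 646.1568.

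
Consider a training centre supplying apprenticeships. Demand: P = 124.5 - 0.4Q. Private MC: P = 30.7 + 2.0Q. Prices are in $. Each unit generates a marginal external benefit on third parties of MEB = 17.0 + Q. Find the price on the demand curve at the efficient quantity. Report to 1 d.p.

Social marginal cost = private MC − MEB = 13.7 + Q.
Set SMC = demand: 13.7 + Q = 124.5 - 0.4Q → Q* = 79.1429.
Consumer price on the demand curve at Q*: 124.5 − 0.4×79.1429 = 92.8428.

P = $92.8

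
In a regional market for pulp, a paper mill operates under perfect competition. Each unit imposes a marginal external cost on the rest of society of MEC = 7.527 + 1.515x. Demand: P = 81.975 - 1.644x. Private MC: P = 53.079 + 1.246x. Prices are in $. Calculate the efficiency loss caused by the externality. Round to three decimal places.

DWL = $58.360

Market equilibrium (private): 53.079 + 1.246x = 81.975 - 1.644x → x_m = 9.9986.
Social marginal cost = private MC + MEC = 60.606 + 2.761x.
Set SMC = demand: 60.606 + 2.761x = 81.975 - 1.644x → x* = 4.8511.
Height of the DWL triangle at x_m is SMC(x_m) − demand(x_m) = MEC(x_m) = 22.6749.
DWL = ½ × 5.1475 × 22.6749 = 58.3595.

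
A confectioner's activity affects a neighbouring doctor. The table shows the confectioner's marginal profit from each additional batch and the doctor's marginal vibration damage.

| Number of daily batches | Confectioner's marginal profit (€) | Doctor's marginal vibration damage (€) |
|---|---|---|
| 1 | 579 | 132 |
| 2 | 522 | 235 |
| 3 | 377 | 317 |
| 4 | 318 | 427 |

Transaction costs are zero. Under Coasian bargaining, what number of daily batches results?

Bargaining reaches the level where marginal profit last exceeds marginal vibration damage.
That holds through level 3 (377 ≥ 317) but not at 4 (318 < 427).

3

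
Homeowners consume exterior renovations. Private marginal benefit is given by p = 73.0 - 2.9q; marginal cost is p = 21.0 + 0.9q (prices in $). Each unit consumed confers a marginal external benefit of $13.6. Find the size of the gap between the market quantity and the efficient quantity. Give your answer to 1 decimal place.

Market equilibrium (private): 21.0 + 0.9q = 73.0 - 2.9q → q_m = 13.6842.
Social marginal benefit = demand + MEB = 86.6 - 2.9q.
Set SMB = MC: 86.6 - 2.9q = 21.0 + 0.9q → q* = 17.2632.
Gap = |13.6842 − 17.2632| = 3.5790.

3.6 units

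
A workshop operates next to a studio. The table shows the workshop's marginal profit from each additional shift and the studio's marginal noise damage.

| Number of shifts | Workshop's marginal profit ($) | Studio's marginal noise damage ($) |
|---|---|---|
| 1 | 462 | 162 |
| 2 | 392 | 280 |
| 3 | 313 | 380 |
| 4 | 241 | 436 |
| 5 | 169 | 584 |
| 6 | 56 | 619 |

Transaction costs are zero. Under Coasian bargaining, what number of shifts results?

2

Bargaining reaches the level where marginal profit last exceeds marginal noise damage.
That holds through level 2 (392 ≥ 280) but not at 3 (313 < 380).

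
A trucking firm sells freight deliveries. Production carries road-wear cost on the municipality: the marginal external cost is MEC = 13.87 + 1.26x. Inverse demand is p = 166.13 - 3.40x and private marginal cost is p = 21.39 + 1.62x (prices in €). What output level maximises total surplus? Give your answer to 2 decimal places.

x* = 20.84

Social marginal cost = private MC + MEC = 35.26 + 2.88x.
Set SMC = demand: 35.26 + 2.88x = 166.13 - 3.40x → x* = 20.8392.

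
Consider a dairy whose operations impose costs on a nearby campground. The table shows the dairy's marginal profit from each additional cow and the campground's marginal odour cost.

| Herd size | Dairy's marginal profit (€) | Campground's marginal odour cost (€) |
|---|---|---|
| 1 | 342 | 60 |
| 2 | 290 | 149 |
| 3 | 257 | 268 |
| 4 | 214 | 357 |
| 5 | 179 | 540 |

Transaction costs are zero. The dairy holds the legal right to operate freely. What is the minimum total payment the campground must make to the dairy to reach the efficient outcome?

€650

Left alone the dairy would choose level 5 (marginal profit stays positive).
Efficient level: k* = 2 (marginal profit ≥ marginal odour cost through 2).
The campground must at least cover the dairy's forgone profit from cutting 5→2: 257 + 214 + 179 = 650.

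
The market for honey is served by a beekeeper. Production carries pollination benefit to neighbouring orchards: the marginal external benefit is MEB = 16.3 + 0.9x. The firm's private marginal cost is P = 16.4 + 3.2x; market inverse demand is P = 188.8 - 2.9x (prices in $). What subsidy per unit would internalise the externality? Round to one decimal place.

Social marginal cost = private MC − MEB = 0.1 + 2.3x.
Set SMC = demand: 0.1 + 2.3x = 188.8 - 2.9x → x* = 36.2885.
The Pigouvian subsidy equals MEB at x*: 16.3 + 0.9×36.2885 = 48.9597.

subsidy = $49.0 per unit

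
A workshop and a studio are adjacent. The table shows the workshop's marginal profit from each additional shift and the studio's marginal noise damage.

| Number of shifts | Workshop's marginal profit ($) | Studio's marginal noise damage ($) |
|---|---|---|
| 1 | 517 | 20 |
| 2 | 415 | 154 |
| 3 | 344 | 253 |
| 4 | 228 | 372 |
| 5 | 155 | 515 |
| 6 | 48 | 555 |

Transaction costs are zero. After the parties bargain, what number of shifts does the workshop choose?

Bargaining reaches the level where marginal profit last exceeds marginal noise damage.
That holds through level 3 (344 ≥ 253) but not at 4 (228 < 372).

3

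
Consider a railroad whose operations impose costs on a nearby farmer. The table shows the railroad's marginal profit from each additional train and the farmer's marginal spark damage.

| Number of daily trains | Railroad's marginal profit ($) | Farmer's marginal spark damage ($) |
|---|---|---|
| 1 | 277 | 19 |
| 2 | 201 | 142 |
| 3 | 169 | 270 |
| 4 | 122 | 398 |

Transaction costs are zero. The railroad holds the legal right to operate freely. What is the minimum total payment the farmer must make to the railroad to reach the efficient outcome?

Left alone the railroad would choose level 4 (marginal profit stays positive).
Efficient level: k* = 2 (marginal profit ≥ marginal spark damage through 2).
The farmer must at least cover the railroad's forgone profit from cutting 4→2: 169 + 122 = 291.

$291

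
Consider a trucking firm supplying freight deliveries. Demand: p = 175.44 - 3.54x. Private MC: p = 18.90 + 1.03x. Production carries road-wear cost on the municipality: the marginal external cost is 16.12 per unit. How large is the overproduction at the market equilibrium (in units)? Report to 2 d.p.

Market equilibrium (private): 18.90 + 1.03x = 175.44 - 3.54x → x_m = 34.2538.
Social marginal cost = private MC + MEC = 35.02 + 1.03x.
Set SMC = demand: 35.02 + 1.03x = 175.44 - 3.54x → x* = 30.7265.
Gap = |34.2538 − 30.7265| = 3.5273.

3.53 units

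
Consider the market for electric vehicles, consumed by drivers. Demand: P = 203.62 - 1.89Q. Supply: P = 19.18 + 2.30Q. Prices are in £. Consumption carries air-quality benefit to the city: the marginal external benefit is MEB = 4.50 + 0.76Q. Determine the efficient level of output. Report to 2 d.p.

Q* = 55.08

Social marginal benefit = demand + MEB = 208.12 - 1.13Q.
Set SMB = MC: 208.12 - 1.13Q = 19.18 + 2.30Q → Q* = 55.0845.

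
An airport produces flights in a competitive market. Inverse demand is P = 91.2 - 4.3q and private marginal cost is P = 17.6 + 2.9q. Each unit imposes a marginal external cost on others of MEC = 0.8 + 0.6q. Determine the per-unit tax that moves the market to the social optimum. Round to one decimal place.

Social marginal cost = private MC + MEC = 18.4 + 3.5q.
Set SMC = demand: 18.4 + 3.5q = 91.2 - 4.3q → q* = 9.3333.
The Pigouvian tax equals MEC at q*: 0.8 + 0.6×9.3333 = 6.4000.

tax = 6.4 per unit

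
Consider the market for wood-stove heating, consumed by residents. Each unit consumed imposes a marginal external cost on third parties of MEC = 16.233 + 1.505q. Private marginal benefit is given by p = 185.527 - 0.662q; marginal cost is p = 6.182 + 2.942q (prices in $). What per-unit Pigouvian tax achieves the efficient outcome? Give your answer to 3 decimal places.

tax = $64.282 per unit

Social marginal benefit = demand − MEC = 169.294 - 2.167q.
Set SMB = MC: 169.294 - 2.167q = 6.182 + 2.942q → q* = 31.9264.
The Pigouvian tax equals MEC at q*: 16.233 + 1.505×31.9264 = 64.2822.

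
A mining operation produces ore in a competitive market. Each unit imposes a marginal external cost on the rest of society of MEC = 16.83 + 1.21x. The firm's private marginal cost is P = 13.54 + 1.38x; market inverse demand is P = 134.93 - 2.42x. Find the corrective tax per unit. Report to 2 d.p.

tax = 42.08 per unit

Social marginal cost = private MC + MEC = 30.37 + 2.59x.
Set SMC = demand: 30.37 + 2.59x = 134.93 - 2.42x → x* = 20.8703.
The Pigouvian tax equals MEC at x*: 16.83 + 1.21×20.8703 = 42.0831.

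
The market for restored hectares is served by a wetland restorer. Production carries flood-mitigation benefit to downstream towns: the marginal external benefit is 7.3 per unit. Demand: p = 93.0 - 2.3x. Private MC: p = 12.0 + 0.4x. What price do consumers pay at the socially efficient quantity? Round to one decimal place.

P = 17.8

Social marginal cost = private MC − MEB = 4.7 + 0.4x.
Set SMC = demand: 4.7 + 0.4x = 93.0 - 2.3x → x* = 32.7037.
Consumer price on the demand curve at x*: 93.0 − 2.3×32.7037 = 17.7815.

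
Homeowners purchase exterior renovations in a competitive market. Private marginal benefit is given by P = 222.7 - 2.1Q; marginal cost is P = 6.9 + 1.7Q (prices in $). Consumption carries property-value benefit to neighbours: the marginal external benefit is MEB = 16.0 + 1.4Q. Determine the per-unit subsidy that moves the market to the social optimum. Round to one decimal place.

subsidy = $151.2 per unit

Social marginal benefit = demand + MEB = 238.7 - 0.7Q.
Set SMB = MC: 238.7 - 0.7Q = 6.9 + 1.7Q → Q* = 96.5833.
The Pigouvian subsidy equals MEB at Q*: 16.0 + 1.4×96.5833 = 151.2166.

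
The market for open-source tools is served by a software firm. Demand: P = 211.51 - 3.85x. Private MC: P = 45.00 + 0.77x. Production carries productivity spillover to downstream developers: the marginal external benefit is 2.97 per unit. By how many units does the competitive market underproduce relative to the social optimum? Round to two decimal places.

0.64 units

Market equilibrium (private): 45.00 + 0.77x = 211.51 - 3.85x → x_m = 36.0411.
Social marginal cost = private MC − MEB = 42.03 + 0.77x.
Set SMC = demand: 42.03 + 0.77x = 211.51 - 3.85x → x* = 36.6840.
Gap = |36.0411 − 36.6840| = 0.6429.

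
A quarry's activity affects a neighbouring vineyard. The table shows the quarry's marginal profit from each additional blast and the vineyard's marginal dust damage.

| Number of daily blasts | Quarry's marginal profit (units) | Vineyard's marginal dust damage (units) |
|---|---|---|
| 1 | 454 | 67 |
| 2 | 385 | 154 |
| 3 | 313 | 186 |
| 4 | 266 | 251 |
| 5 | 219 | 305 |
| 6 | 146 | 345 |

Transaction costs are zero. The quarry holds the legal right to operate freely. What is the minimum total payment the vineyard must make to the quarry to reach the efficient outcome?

365

Left alone the quarry would choose level 6 (marginal profit stays positive).
Efficient level: k* = 4 (marginal profit ≥ marginal dust damage through 4).
The vineyard must at least cover the quarry's forgone profit from cutting 6→4: 219 + 146 = 365.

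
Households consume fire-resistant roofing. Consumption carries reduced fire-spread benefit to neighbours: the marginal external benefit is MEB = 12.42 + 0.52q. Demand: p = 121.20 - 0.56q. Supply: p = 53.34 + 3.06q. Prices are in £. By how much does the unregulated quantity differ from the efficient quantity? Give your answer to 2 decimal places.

Market equilibrium (private): 53.34 + 3.06q = 121.20 - 0.56q → q_m = 18.7459.
Social marginal benefit = demand + MEB = 133.62 - 0.04q.
Set SMB = MC: 133.62 - 0.04q = 53.34 + 3.06q → q* = 25.8968.
Gap = |18.7459 − 25.8968| = 7.1509.

7.15 units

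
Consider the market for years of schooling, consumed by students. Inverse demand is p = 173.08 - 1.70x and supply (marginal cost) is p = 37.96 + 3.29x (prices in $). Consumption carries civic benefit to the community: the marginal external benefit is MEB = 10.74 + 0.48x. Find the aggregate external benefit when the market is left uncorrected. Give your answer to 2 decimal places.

$466.79

Market equilibrium (private): 37.96 + 3.29x = 173.08 - 1.70x → x_m = 27.0782.
Total external benefit = ∫₀^{x_m} (10.74 + 0.48x) dx = 10.74×27.0782 + ½×0.48×27.0782² = 466.7948.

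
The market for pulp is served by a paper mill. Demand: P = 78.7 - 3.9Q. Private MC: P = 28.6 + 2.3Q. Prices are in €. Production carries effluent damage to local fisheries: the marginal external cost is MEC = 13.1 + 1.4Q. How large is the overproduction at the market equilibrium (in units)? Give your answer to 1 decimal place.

3.2 units

Market equilibrium (private): 28.6 + 2.3Q = 78.7 - 3.9Q → Q_m = 8.0806.
Social marginal cost = private MC + MEC = 41.7 + 3.7Q.
Set SMC = demand: 41.7 + 3.7Q = 78.7 - 3.9Q → Q* = 4.8684.
Gap = |8.0806 − 4.8684| = 3.2122.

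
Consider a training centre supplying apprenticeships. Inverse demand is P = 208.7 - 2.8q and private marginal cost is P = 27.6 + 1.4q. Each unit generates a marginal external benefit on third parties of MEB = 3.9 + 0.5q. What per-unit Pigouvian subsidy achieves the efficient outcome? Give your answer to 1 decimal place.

Social marginal cost = private MC − MEB = 23.7 + 0.9q.
Set SMC = demand: 23.7 + 0.9q = 208.7 - 2.8q → q* = 50.0000.
The Pigouvian subsidy equals MEB at q*: 3.9 + 0.5×50.0000 = 28.9000.

subsidy = 28.9 per unit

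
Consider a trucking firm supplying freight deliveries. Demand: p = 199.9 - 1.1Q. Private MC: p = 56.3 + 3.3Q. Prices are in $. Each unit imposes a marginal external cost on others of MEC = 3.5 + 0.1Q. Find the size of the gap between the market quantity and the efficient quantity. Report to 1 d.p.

1.5 units

Market equilibrium (private): 56.3 + 3.3Q = 199.9 - 1.1Q → Q_m = 32.6364.
Social marginal cost = private MC + MEC = 59.8 + 3.4Q.
Set SMC = demand: 59.8 + 3.4Q = 199.9 - 1.1Q → Q* = 31.1333.
Gap = |32.6364 − 31.1333| = 1.5031.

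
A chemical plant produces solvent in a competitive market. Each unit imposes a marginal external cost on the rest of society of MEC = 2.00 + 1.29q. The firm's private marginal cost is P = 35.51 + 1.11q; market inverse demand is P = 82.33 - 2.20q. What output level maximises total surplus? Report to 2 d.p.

Social marginal cost = private MC + MEC = 37.51 + 2.40q.
Set SMC = demand: 37.51 + 2.40q = 82.33 - 2.20q → q* = 9.7435.

q* = 9.74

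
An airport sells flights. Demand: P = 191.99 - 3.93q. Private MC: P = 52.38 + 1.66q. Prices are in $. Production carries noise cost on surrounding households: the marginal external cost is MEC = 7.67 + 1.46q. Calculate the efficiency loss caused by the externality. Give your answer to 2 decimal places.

Market equilibrium (private): 52.38 + 1.66q = 191.99 - 3.93q → q_m = 24.9750.
Social marginal cost = private MC + MEC = 60.05 + 3.12q.
Set SMC = demand: 60.05 + 3.12q = 191.99 - 3.93q → q* = 18.7149.
Between q* and q_m the wedge SMC − demand runs linearly from 0 to MEC(q_m), so the loss is a triangle.
DWL = ½ × 6.2601 × 44.1334 = 138.1397.

DWL = $138.14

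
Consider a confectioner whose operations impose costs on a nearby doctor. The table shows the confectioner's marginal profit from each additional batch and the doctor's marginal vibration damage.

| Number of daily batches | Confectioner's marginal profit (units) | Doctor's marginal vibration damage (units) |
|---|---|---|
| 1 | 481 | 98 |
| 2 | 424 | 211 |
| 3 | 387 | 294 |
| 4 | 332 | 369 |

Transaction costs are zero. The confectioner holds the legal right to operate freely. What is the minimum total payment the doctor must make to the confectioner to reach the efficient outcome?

332

Left alone the confectioner would choose level 4 (marginal profit stays positive).
Efficient level: k* = 3 (marginal profit ≥ marginal vibration damage through 3).
The doctor must at least cover the confectioner's forgone profit from cutting 4→3: 332 = 332.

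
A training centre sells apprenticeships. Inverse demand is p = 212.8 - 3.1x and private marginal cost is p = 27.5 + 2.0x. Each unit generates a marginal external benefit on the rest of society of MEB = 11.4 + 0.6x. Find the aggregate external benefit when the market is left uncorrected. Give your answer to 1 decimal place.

Market equilibrium (private): 27.5 + 2.0x = 212.8 - 3.1x → x_m = 36.3333.
Total external benefit = ∫₀^{x_m} (11.4 + 0.6x) dx = 11.4×36.3333 + ½×0.6×36.3333² = 810.2322.

810.2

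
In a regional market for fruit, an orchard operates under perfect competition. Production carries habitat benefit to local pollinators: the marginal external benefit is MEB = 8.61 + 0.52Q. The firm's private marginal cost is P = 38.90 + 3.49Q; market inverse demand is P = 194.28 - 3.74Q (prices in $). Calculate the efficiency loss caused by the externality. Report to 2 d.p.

Market equilibrium (private): 38.90 + 3.49Q = 194.28 - 3.74Q → Q_m = 21.4910.
Social marginal cost = private MC − MEB = 30.29 + 2.97Q.
Set SMC = demand: 30.29 + 2.97Q = 194.28 - 3.74Q → Q* = 24.4396.
The loss is the area between SMC and demand from Q* to Q_m; with linear curves that's a triangle of height MEB(Q_m).
DWL = ½ × 2.9486 × 19.7853 = 29.1695.

DWL = $29.17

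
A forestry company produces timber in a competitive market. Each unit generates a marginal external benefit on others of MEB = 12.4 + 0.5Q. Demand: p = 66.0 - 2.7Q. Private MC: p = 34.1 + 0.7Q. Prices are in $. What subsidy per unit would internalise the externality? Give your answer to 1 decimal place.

subsidy = $20.0 per unit

Social marginal cost = private MC − MEB = 21.7 + 0.2Q.
Set SMC = demand: 21.7 + 0.2Q = 66.0 - 2.7Q → Q* = 15.2759.
The Pigouvian subsidy equals MEB at Q*: 12.4 + 0.5×15.2759 = 20.0380.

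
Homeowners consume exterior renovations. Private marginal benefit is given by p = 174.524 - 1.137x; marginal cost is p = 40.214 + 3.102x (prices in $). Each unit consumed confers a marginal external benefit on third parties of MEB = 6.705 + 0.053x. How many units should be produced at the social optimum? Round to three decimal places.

Social marginal benefit = demand + MEB = 181.229 - 1.084x.
Set SMB = MC: 181.229 - 1.084x = 40.214 + 3.102x → x* = 33.6873.

x* = 33.687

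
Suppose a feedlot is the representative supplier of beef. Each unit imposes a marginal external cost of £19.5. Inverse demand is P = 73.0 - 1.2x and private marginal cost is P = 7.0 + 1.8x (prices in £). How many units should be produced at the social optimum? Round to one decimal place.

Social marginal cost = private MC + MEC = 26.5 + 1.8x.
Set SMC = demand: 26.5 + 1.8x = 73.0 - 1.2x → x* = 15.5000.

x* = 15.5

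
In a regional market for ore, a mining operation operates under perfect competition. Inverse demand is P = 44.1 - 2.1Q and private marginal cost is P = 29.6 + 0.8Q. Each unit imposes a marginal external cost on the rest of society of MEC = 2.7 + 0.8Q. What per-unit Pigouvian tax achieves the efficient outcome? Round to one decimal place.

Social marginal cost = private MC + MEC = 32.3 + 1.6Q.
Set SMC = demand: 32.3 + 1.6Q = 44.1 - 2.1Q → Q* = 3.1892.
The Pigouvian tax equals MEC at Q*: 2.7 + 0.8×3.1892 = 5.2514.

tax = 5.3 per unit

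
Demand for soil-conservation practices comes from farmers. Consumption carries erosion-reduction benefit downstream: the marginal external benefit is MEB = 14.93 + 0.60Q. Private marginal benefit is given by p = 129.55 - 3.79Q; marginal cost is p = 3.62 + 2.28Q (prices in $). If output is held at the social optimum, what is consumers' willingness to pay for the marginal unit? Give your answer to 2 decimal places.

P = $31.95

Social marginal benefit = demand + MEB = 144.48 - 3.19Q.
Set SMB = MC: 144.48 - 3.19Q = 3.62 + 2.28Q → Q* = 25.7514.
Consumer price on the demand curve at Q*: 129.55 − 3.79×25.7514 = 31.9522.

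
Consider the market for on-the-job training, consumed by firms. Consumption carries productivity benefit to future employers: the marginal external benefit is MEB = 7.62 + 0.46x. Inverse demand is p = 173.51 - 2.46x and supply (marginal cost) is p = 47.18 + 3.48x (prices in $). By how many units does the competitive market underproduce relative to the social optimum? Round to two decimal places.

Market equilibrium (private): 47.18 + 3.48x = 173.51 - 2.46x → x_m = 21.2677.
Social marginal benefit = demand + MEB = 181.13 - 2.00x.
Set SMB = MC: 181.13 - 2.00x = 47.18 + 3.48x → x* = 24.4434.
Gap = |21.2677 − 24.4434| = 3.1757.

3.18 units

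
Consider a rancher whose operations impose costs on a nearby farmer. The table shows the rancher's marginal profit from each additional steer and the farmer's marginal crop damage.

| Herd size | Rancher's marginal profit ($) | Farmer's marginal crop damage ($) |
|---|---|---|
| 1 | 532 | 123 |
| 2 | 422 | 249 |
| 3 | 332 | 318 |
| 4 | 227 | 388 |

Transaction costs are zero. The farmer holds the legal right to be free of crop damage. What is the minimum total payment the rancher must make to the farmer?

Efficient level: marginal profit ≥ marginal crop damage through level 3, so k* = 3.
With the farmer holding the right, the rancher must at least compensate total damage at k*: 123 + 249 + 318 = 690.

$690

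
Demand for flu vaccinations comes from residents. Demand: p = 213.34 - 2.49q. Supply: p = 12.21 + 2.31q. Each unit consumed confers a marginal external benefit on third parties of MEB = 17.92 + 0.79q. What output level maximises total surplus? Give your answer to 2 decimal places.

Social marginal benefit = demand + MEB = 231.26 - 1.70q.
Set SMB = MC: 231.26 - 1.70q = 12.21 + 2.31q → q* = 54.6259.

q* = 54.63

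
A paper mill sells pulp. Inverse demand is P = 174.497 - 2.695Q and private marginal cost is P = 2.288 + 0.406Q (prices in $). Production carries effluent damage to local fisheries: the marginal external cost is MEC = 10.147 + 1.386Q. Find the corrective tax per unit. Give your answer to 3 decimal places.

Social marginal cost = private MC + MEC = 12.435 + 1.792Q.
Set SMC = demand: 12.435 + 1.792Q = 174.497 - 2.695Q → Q* = 36.1181.
The Pigouvian tax equals MEC at Q*: 10.147 + 1.386×36.1181 = 60.2067.

tax = $60.207 per unit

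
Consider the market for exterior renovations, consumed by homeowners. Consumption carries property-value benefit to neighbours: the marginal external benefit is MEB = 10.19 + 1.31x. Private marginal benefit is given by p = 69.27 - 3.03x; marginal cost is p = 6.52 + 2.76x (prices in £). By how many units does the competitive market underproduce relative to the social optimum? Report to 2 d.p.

Market equilibrium (private): 6.52 + 2.76x = 69.27 - 3.03x → x_m = 10.8377.
Social marginal benefit = demand + MEB = 79.46 - 1.72x.
Set SMB = MC: 79.46 - 1.72x = 6.52 + 2.76x → x* = 16.2813.
Gap = |10.8377 − 16.2813| = 5.4436.

5.44 units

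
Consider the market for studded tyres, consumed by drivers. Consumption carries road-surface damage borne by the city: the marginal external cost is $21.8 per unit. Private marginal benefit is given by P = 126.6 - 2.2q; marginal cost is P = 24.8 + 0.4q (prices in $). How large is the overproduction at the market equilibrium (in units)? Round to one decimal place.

8.4 units

Market equilibrium (private): 24.8 + 0.4q = 126.6 - 2.2q → q_m = 39.1538.
Social marginal benefit = demand − MEC = 104.8 - 2.2q.
Set SMB = MC: 104.8 - 2.2q = 24.8 + 0.4q → q* = 30.7692.
Gap = |39.1538 − 30.7692| = 8.3846.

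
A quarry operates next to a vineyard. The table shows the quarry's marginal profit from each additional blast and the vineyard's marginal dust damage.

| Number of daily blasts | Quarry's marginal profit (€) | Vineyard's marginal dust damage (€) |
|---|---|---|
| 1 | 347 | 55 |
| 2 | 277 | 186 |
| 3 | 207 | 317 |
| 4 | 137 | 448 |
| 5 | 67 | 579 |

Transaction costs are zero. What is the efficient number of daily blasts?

2

Bargaining reaches the level where marginal profit last exceeds marginal dust damage.
That holds through level 2 (277 ≥ 186) but not at 3 (207 < 317).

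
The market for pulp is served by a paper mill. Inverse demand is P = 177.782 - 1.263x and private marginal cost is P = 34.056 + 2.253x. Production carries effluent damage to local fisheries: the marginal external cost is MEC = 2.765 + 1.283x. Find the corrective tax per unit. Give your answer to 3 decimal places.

Social marginal cost = private MC + MEC = 36.821 + 3.536x.
Set SMC = demand: 36.821 + 3.536x = 177.782 - 1.263x → x* = 29.3730.
The Pigouvian tax equals MEC at x*: 2.765 + 1.283×29.3730 = 40.4506.

tax = 40.451 per unit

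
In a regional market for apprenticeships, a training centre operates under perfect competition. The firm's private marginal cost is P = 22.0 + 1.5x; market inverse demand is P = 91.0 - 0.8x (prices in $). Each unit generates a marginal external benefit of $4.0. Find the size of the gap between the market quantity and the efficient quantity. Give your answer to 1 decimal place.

1.7 units

Market equilibrium (private): 22.0 + 1.5x = 91.0 - 0.8x → x_m = 30.0000.
Social marginal cost = private MC − MEB = 18.0 + 1.5x.
Set SMC = demand: 18.0 + 1.5x = 91.0 - 0.8x → x* = 31.7391.
Gap = |30.0000 − 31.7391| = 1.7391.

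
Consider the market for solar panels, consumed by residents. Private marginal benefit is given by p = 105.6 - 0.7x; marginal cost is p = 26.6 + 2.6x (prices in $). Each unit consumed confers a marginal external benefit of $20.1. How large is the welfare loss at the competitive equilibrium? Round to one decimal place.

Market equilibrium (private): 26.6 + 2.6x = 105.6 - 0.7x → x_m = 23.9394.
Social marginal benefit = demand + MEB = 125.7 - 0.7x.
Set SMB = MC: 125.7 - 0.7x = 26.6 + 2.6x → x* = 30.0303.
Height of the DWL triangle at x_m is SMB(x_m) − MC(x_m) = MEB(x_m) = 20.1000.
DWL = ½ × 6.0909 × 20.1000 = 61.2135.

DWL = $61.2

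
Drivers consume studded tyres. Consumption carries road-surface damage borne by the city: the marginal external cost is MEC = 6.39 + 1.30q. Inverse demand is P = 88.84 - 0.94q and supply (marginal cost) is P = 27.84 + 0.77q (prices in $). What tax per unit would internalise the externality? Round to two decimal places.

Social marginal benefit = demand − MEC = 82.45 - 2.24q.
Set SMB = MC: 82.45 - 2.24q = 27.84 + 0.77q → q* = 18.1429.
The Pigouvian tax equals MEC at q*: 6.39 + 1.30×18.1429 = 29.9758.

tax = $29.98 per unit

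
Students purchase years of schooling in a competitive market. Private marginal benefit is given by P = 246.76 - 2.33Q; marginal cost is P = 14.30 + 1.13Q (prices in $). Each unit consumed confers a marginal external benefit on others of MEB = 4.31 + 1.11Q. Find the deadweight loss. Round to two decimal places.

Market equilibrium (private): 14.30 + 1.13Q = 246.76 - 2.33Q → Q_m = 67.1850.
Social marginal benefit = demand + MEB = 251.07 - 1.22Q.
Set SMB = MC: 251.07 - 1.22Q = 14.30 + 1.13Q → Q* = 100.7532.
Between Q* and Q_m the wedge SMB − MC runs linearly from 0 to MEB(Q_m), so the loss is a triangle.
DWL = ½ × 33.5682 × 78.8853 = 1324.0188.

DWL = $1324.02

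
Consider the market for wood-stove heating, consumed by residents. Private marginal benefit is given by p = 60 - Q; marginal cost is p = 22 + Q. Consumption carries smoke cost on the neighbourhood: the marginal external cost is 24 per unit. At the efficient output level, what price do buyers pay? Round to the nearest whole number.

Social marginal benefit = demand − MEC = 36 - Q.
Set SMB = MC: 36 - Q = 22 + Q → Q* = 7.0000.
Consumer price on the demand curve at Q*: 60 − 1×7.0000 = 53.0000.

P = 53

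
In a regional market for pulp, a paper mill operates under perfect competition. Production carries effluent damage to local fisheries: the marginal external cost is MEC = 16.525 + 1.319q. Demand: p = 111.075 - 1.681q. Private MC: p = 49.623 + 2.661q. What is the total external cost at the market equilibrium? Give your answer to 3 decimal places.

365.978

Market equilibrium (private): 49.623 + 2.661q = 111.075 - 1.681q → q_m = 14.1529.
Total external cost = ∫₀^{q_m} (16.525 + 1.319q) dq = 16.525×14.1529 + ½×1.319×14.1529² = 365.9775.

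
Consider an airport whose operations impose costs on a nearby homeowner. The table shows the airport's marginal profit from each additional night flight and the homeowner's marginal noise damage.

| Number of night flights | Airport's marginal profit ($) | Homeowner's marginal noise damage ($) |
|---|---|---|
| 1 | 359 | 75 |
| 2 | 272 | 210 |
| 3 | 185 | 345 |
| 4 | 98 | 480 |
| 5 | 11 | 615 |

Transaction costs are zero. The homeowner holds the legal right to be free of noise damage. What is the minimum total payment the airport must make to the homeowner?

$285

Efficient level: marginal profit ≥ marginal noise damage through level 2, so k* = 2.
With the homeowner holding the right, the airport must at least compensate total damage at k*: 75 + 210 = 285.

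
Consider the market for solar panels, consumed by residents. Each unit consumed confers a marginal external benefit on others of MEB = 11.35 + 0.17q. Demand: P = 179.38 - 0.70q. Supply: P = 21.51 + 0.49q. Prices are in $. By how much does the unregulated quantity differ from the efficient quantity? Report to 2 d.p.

33.24 units

Market equilibrium (private): 21.51 + 0.49q = 179.38 - 0.70q → q_m = 132.6639.
Social marginal benefit = demand + MEB = 190.73 - 0.53q.
Set SMB = MC: 190.73 - 0.53q = 21.51 + 0.49q → q* = 165.9020.
Gap = |132.6639 − 165.9020| = 33.2381.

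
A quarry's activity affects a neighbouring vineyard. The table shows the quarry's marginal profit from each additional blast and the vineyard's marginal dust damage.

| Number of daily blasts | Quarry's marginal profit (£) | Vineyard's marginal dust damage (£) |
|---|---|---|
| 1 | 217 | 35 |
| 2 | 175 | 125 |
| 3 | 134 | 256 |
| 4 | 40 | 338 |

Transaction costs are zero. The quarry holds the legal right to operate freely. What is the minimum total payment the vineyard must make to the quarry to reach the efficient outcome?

£174

Left alone the quarry would choose level 4 (marginal profit stays positive).
Efficient level: k* = 2 (marginal profit ≥ marginal dust damage through 2).
The vineyard must at least cover the quarry's forgone profit from cutting 4→2: 134 + 40 = 174.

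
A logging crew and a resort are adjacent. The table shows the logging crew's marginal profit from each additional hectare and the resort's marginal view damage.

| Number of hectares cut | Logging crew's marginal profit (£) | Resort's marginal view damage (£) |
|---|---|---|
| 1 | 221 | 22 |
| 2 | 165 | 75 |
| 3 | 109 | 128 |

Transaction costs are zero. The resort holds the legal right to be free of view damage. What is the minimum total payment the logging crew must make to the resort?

£97

Efficient level: marginal profit ≥ marginal view damage through level 2, so k* = 2.
With the resort holding the right, the logging crew must at least compensate total damage at k*: 22 + 75 = 97.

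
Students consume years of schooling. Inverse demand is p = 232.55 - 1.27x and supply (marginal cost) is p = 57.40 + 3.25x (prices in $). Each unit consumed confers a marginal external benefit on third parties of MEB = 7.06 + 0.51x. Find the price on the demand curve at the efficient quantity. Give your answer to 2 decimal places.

P = $174.84

Social marginal benefit = demand + MEB = 239.61 - 0.76x.
Set SMB = MC: 239.61 - 0.76x = 57.40 + 3.25x → x* = 45.4389.
Consumer price on the demand curve at x*: 232.55 − 1.27×45.4389 = 174.8426.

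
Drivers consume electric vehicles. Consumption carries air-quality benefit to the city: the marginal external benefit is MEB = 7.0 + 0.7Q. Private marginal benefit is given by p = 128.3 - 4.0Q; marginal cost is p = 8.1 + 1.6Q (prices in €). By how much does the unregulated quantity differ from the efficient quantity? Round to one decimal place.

Market equilibrium (private): 8.1 + 1.6Q = 128.3 - 4.0Q → Q_m = 21.4643.
Social marginal benefit = demand + MEB = 135.3 - 3.3Q.
Set SMB = MC: 135.3 - 3.3Q = 8.1 + 1.6Q → Q* = 25.9592.
Gap = |21.4643 − 25.9592| = 4.4949.

4.5 units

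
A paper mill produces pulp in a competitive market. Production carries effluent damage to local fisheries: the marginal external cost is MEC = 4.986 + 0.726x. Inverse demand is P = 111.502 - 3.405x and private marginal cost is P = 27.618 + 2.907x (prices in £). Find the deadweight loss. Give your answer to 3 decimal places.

Market equilibrium (private): 27.618 + 2.907x = 111.502 - 3.405x → x_m = 13.2896.
Social marginal cost = private MC + MEC = 32.604 + 3.633x.
Set SMC = demand: 32.604 + 3.633x = 111.502 - 3.405x → x* = 11.2103.
The welfare-loss triangle has base |x_m − x*| and height MEC(x_m) (the vertical gap between SMC and demand is zero at x* and MEC at x_m).
DWL = ½ × 2.0793 × 14.6343 = 15.2145.

DWL = £15.215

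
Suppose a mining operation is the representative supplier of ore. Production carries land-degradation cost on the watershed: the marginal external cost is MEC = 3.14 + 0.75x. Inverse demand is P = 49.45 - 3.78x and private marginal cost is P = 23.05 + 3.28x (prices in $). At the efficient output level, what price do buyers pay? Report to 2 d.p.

P = $38.19

Social marginal cost = private MC + MEC = 26.19 + 4.03x.
Set SMC = demand: 26.19 + 4.03x = 49.45 - 3.78x → x* = 2.9782.
Consumer price on the demand curve at x*: 49.45 − 3.78×2.9782 = 38.1924.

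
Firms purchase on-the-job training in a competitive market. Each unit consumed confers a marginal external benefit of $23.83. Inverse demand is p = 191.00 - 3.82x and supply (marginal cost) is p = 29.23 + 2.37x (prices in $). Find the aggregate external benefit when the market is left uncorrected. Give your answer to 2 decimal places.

$622.78

Market equilibrium (private): 29.23 + 2.37x = 191.00 - 3.82x → x_m = 26.1341.
Total external benefit = MEB × x_m = 23.83 × 26.1341 = 622.7756.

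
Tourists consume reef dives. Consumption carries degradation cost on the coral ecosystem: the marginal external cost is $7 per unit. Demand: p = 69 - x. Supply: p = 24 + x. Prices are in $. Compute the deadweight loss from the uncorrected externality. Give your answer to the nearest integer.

Market equilibrium (private): 24 + x = 69 - x → x_m = 22.5000.
Social marginal benefit = demand − MEC = 62 - x.
Set SMB = MC: 62 - x = 24 + x → x* = 19.0000.
Between x* and x_m the wedge MC − SMB runs linearly from 0 to MEC(x_m), so the loss is a triangle.
DWL = ½ × 3.5000 × 7.0000 = 12.2500.

DWL = $12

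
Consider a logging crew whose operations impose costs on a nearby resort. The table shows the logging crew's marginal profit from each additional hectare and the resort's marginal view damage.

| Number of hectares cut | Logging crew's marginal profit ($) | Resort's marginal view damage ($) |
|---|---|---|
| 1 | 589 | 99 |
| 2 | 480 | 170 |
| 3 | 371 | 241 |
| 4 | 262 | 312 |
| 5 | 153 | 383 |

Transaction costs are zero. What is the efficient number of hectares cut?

Bargaining reaches the level where marginal profit last exceeds marginal view damage.
That holds through level 3 (371 ≥ 241) but not at 4 (262 < 312).

3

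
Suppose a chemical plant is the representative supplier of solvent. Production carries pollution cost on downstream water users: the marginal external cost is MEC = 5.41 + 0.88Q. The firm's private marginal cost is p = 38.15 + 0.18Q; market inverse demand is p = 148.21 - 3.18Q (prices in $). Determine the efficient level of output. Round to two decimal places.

Q* = 24.68

Social marginal cost = private MC + MEC = 43.56 + 1.06Q.
Set SMC = demand: 43.56 + 1.06Q = 148.21 - 3.18Q → Q* = 24.6816.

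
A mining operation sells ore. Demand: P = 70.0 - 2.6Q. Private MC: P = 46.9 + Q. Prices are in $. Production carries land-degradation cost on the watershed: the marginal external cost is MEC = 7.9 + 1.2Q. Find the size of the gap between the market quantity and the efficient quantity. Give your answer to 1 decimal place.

3.3 units

Market equilibrium (private): 46.9 + Q = 70.0 - 2.6Q → Q_m = 6.4167.
Social marginal cost = private MC + MEC = 54.8 + 2.2Q.
Set SMC = demand: 54.8 + 2.2Q = 70.0 - 2.6Q → Q* = 3.1667.
Gap = |6.4167 − 3.1667| = 3.2500.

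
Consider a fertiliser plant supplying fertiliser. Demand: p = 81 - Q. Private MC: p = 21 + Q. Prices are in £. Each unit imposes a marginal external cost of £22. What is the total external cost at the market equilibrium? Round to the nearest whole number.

Market equilibrium (private): 21 + Q = 81 - Q → Q_m = 30.0000.
Total external cost = MEC × Q_m = 22 × 30.0000 = 660.0000.

£660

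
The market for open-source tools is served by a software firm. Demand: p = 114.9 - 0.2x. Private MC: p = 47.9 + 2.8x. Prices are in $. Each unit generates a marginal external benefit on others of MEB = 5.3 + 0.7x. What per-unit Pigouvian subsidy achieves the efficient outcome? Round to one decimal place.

Social marginal cost = private MC − MEB = 42.6 + 2.1x.
Set SMC = demand: 42.6 + 2.1x = 114.9 - 0.2x → x* = 31.4348.
The Pigouvian subsidy equals MEB at x*: 5.3 + 0.7×31.4348 = 27.3044.

subsidy = $27.3 per unit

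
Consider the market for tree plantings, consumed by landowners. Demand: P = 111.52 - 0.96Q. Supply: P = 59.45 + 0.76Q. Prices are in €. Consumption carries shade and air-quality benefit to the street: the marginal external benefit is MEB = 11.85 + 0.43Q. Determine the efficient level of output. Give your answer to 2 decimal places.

Q* = 49.55

Social marginal benefit = demand + MEB = 123.37 - 0.53Q.
Set SMB = MC: 123.37 - 0.53Q = 59.45 + 0.76Q → Q* = 49.5504.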